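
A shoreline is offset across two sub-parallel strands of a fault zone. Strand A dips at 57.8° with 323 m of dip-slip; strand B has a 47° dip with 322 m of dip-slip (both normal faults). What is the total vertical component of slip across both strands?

throw_A = 323 × sin(57.8°) = 273.3 m
throw_B = 322 × sin(47°) = 235.5 m
total = 273.3 + 235.5 = 509 m

509 m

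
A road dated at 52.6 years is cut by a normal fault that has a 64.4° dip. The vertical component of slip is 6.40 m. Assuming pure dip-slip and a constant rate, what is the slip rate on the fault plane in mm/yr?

dip-slip = throw / sin(dip) = 6.40 m / sin(64.4°) = 7.097 m
rate = 7.097 m / 52.6 years = 0.135 m/yr = 135 mm/yr

135 mm/yr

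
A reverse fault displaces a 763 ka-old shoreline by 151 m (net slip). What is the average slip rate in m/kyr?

0.198 m/kyr

rate = 151 m / 763 ka = 0.000198 m/yr = 0.198 m/kyr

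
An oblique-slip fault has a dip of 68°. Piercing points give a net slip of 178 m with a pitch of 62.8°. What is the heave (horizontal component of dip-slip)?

dip-slip = net slip × sin(rake) = 178 m × sin(62.8°) = 158.3 m
heave = dip-slip × cos(dip) = 158.3 × cos(68°) = 59.3 m

59.3 m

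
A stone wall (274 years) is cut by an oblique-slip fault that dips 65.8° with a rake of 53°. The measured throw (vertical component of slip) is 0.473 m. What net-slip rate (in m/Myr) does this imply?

2370 m/Myr

dip-slip = throw / sin(dip) = 0.473 / sin(65.8°) = 0.5186 m
net slip = dip-slip / sin(rake) = 0.5186 / sin(53°) = 0.6493 m
rate = 0.6493 m / 274 years = 0.00237 m/yr = 2370 m/Myr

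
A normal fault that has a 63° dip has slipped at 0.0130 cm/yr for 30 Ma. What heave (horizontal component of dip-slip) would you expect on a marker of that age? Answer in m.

dip-slip = rate × time = 0.0130 cm/yr × 30 Ma = 3900 m
heave = dip-slip × cos(dip) = 3900 × cos(63°) = 1770 m

1770 m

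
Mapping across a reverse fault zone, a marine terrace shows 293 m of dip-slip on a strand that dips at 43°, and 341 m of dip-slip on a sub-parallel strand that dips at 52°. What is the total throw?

throw_A = 293 × sin(43°) = 199.8 m
throw_B = 341 × sin(52°) = 268.7 m
total = 199.8 + 268.7 = 469 m

469 m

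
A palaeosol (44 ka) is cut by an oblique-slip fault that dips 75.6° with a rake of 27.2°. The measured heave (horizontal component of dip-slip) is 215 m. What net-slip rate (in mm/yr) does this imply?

43 mm/yr

dip-slip = heave / cos(dip) = 215 / cos(75.6°) = 864.5 m
net slip = dip-slip / sin(rake) = 864.5 / sin(27.2°) = 1891 m
rate = 1891 m / 44 ka = 0.0430 m/yr = 43 mm/yr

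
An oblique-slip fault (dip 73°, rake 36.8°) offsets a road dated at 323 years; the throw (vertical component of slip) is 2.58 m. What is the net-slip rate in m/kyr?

dip-slip = throw / sin(dip) = 2.58 / sin(73°) = 2.698 m
net slip = dip-slip / sin(rake) = 2.698 / sin(36.8°) = 4.504 m
rate = 4.504 m / 323 years = 0.0139 m/yr = 13.9 m/kyr

13.9 m/kyr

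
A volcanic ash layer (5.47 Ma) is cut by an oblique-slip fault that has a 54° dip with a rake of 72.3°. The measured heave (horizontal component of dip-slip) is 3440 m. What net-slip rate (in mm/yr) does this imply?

1.12 mm/yr

dip-slip = heave / cos(dip) = 3440 / cos(54°) = 5852 m
net slip = dip-slip / sin(rake) = 5852 / sin(72.3°) = 6143 m
rate = 6143 m / 5.47 Ma = 0.00112 m/yr = 1.12 mm/yr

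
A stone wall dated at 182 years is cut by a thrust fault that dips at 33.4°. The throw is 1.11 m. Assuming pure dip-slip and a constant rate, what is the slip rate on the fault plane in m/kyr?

dip-slip = throw / sin(dip) = 1.11 m / sin(33.4°) = 2.016 m
rate = 2.016 m / 182 years = 0.0111 m/yr = 11.1 m/kyr

11.1 m/kyr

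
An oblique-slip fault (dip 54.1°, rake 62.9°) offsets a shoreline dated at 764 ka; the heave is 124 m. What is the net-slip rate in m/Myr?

dip-slip = heave / cos(dip) = 124 / cos(54.1°) = 211.5 m
net slip = dip-slip / sin(rake) = 211.5 / sin(62.9°) = 237.5 m
rate = 237.5 m / 764 ka = 0.000311 m/yr = 311 m/Myr

311 m/Myr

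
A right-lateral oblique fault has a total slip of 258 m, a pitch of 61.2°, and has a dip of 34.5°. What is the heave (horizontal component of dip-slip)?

dip-slip = net slip × sin(rake) = 258 m × sin(61.2°) = 226.1 m
heave = dip-slip × cos(dip) = 226.1 × cos(34.5°) = 186 m

186 m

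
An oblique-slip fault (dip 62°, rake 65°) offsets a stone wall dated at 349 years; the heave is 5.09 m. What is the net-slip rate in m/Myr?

dip-slip = heave / cos(dip) = 5.09 / cos(62°) = 10.84 m
net slip = dip-slip / sin(rake) = 10.84 / sin(65°) = 11.96 m
rate = 11.96 m / 349 years = 0.0343 m/yr = 34300 m/Myr

34300 m/Myr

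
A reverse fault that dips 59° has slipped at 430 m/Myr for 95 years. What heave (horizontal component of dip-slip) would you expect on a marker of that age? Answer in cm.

dip-slip = rate × time = 430 m/Myr × 95 years = 0.04085 m
heave = dip-slip × cos(dip) = 0.04085 × cos(59°) = 0.0210 m = 2.10 cm

2.10 cm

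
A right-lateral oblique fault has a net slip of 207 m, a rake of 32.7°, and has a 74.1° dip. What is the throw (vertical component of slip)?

dip-slip = net slip × sin(rake) = 207 m × sin(32.7°) = 111.8 m
throw = dip-slip × sin(dip) = 111.8 × sin(74.1°) = 108 m

108 m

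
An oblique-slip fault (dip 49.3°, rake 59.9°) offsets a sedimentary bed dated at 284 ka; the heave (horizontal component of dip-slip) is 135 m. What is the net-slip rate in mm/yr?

0.843 mm/yr

dip-slip = heave / cos(dip) = 135 / cos(49.3°) = 207 m
net slip = dip-slip / sin(rake) = 207 / sin(59.9°) = 239.3 m
rate = 239.3 m / 284 ka = 0.000843 m/yr = 0.843 mm/yr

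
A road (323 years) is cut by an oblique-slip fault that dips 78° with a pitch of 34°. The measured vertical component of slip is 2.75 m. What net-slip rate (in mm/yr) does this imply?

15.6 mm/yr

dip-slip = throw / sin(dip) = 2.75 / sin(78°) = 2.811 m
net slip = dip-slip / sin(rake) = 2.811 / sin(34°) = 5.028 m
rate = 5.028 m / 323 years = 0.0156 m/yr = 15.6 mm/yr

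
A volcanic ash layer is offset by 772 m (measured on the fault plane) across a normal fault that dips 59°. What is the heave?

heave = dip-slip × cos(dip) = 772 m × cos(59°) = 398 m

398 m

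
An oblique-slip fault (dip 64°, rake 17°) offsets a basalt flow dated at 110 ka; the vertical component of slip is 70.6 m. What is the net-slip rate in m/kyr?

dip-slip = throw / sin(dip) = 70.6 / sin(64°) = 78.55 m
net slip = dip-slip / sin(rake) = 78.55 / sin(17°) = 268.7 m
rate = 268.7 m / 110 ka = 0.00244 m/yr = 2.44 m/kyr

2.44 m/kyr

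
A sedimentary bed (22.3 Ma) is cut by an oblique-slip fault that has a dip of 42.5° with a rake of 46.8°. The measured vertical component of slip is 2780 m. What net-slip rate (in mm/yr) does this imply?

dip-slip = throw / sin(dip) = 2780 / sin(42.5°) = 4115 m
net slip = dip-slip / sin(rake) = 4115 / sin(46.8°) = 5645 m
rate = 5645 m / 22.3 Ma = 0.000253 m/yr = 0.253 mm/yr

0.253 mm/yr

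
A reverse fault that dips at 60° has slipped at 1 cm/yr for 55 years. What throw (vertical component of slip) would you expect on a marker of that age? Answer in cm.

dip-slip = rate × time = 1 cm/yr × 55 years = 0.5500 m
throw = dip-slip × sin(dip) = 0.5500 × sin(60°) = 0.476 m = 47.6 cm

47.6 cm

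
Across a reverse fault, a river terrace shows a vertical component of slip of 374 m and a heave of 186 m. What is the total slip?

418 m

net slip = √(throw² + heave²) = √(374² + 186²) = 418 m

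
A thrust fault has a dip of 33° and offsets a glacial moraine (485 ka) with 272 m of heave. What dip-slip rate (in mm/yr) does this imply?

0.669 mm/yr

dip-slip = heave / cos(dip) = 272 m / cos(33°) = 324.3 m
rate = 324.3 m / 485 ka = 0.000669 m/yr = 0.669 mm/yr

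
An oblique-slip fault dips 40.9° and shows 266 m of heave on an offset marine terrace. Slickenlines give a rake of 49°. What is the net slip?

dip-slip = heave / cos(dip) = 266 / cos(40.9°) = 351.9 m
net slip = dip-slip / sin(rake) = 351.9 / sin(49°) = 466 m

466 m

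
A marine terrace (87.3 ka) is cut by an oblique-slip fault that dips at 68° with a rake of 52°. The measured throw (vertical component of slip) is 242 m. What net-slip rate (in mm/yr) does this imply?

dip-slip = throw / sin(dip) = 242 / sin(68°) = 261 m
net slip = dip-slip / sin(rake) = 261 / sin(52°) = 331.2 m
rate = 331.2 m / 87.3 ka = 0.00379 m/yr = 3.79 mm/yr

3.79 mm/yr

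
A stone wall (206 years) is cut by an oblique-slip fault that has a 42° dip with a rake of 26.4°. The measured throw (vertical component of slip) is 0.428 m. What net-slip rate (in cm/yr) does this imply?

0.698 cm/yr

dip-slip = throw / sin(dip) = 0.428 / sin(42°) = 0.6396 m
net slip = dip-slip / sin(rake) = 0.6396 / sin(26.4°) = 1.439 m
rate = 1.439 m / 206 years = 0.00698 m/yr = 0.698 cm/yr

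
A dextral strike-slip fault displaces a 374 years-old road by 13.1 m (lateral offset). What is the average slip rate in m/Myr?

rate = 13.1 m / 374 years = 0.0350 m/yr = 35000 m/Myr

35000 m/Myr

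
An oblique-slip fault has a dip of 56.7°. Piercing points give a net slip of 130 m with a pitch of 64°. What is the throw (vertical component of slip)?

97.7 m

dip-slip = net slip × sin(rake) = 130 m × sin(64°) = 116.8 m
throw = dip-slip × sin(dip) = 116.8 × sin(56.7°) = 97.7 m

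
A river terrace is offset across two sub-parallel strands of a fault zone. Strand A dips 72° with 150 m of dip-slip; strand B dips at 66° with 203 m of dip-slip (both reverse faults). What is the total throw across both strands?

throw_A = 150 × sin(72°) = 142.7 m
throw_B = 203 × sin(66°) = 185.4 m
total = 142.7 + 185.4 = 328 m

328 m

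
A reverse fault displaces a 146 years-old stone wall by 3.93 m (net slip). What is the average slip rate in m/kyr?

26.9 m/kyr

rate = 3.93 m / 146 years = 0.0269 m/yr = 26.9 m/kyr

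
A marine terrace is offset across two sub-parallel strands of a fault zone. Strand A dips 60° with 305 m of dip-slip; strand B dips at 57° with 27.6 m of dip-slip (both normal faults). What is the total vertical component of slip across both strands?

throw_A = 305 × sin(60°) = 264.1 m
throw_B = 27.6 × sin(57°) = 23.15 m
total = 264.1 + 23.15 = 287 m

287 m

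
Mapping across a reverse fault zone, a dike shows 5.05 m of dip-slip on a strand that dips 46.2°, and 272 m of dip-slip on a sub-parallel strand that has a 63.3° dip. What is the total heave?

126 m

heave_A = 5.05 × cos(46.2°) = 3.495 m
heave_B = 272 × cos(63.3°) = 122.2 m
total = 3.495 + 122.2 = 126 m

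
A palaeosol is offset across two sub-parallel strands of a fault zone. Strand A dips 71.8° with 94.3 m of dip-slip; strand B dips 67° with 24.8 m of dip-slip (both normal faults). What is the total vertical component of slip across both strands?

112 m

throw_A = 94.3 × sin(71.8°) = 89.58 m
throw_B = 24.8 × sin(67°) = 22.83 m
total = 89.58 + 22.83 = 112 m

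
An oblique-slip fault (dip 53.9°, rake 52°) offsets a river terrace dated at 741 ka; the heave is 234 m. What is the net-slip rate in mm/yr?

0.680 mm/yr

dip-slip = heave / cos(dip) = 234 / cos(53.9°) = 397.2 m
net slip = dip-slip / sin(rake) = 397.2 / sin(52°) = 504 m
rate = 504 m / 741 ka = 0.000680 m/yr = 0.680 mm/yr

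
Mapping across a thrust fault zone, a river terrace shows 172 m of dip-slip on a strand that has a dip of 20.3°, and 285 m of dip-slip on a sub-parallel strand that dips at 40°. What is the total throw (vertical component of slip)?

243 m

throw_A = 172 × sin(20.3°) = 59.67 m
throw_B = 285 × sin(40°) = 183.2 m
total = 59.67 + 183.2 = 243 m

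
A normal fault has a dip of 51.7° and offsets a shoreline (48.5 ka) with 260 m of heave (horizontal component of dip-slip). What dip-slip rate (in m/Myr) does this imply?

8650 m/Myr

dip-slip = heave / cos(dip) = 260 m / cos(51.7°) = 419.5 m
rate = 419.5 m / 48.5 ka = 0.00865 m/yr = 8650 m/Myr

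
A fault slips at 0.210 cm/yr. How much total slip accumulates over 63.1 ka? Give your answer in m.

slip = rate × time = 0.210 cm/yr × 63.1 ka = 133 m

133 m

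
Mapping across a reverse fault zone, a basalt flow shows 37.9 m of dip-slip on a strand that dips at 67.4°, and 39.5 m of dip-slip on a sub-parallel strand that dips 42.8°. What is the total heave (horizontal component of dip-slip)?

heave_A = 37.9 × cos(67.4°) = 14.56 m
heave_B = 39.5 × cos(42.8°) = 28.98 m
total = 14.56 + 28.98 = 43.5 m

43.5 m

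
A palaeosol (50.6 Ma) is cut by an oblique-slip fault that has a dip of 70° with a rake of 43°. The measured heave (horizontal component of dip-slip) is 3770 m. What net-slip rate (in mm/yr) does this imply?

dip-slip = heave / cos(dip) = 3770 / cos(70°) = 11020 m
net slip = dip-slip / sin(rake) = 11020 / sin(43°) = 16160 m
rate = 16160 m / 50.6 Ma = 0.000319 m/yr = 0.319 mm/yr

0.319 mm/yr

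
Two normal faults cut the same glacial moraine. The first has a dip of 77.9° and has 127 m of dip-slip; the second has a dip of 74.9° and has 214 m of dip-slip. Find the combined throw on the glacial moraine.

331 m

throw_A = 127 × sin(77.9°) = 124.2 m
throw_B = 214 × sin(74.9°) = 206.6 m
total = 124.2 + 206.6 = 331 m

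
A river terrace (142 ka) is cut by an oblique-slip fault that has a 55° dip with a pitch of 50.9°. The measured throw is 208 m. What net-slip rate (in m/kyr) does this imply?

dip-slip = throw / sin(dip) = 208 / sin(55°) = 253.9 m
net slip = dip-slip / sin(rake) = 253.9 / sin(50.9°) = 327.2 m
rate = 327.2 m / 142 ka = 0.00230 m/yr = 2.30 m/kyr

2.30 m/kyr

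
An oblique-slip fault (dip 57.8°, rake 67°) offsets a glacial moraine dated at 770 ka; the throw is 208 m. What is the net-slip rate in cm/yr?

0.0347 cm/yr

dip-slip = throw / sin(dip) = 208 / sin(57.8°) = 245.8 m
net slip = dip-slip / sin(rake) = 245.8 / sin(67°) = 267 m
rate = 267 m / 770 ka = 0.000347 m/yr = 0.0347 cm/yr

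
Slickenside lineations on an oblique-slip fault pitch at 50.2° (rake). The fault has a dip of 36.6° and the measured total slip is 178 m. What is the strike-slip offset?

114 m

strike-slip = net slip × cos(rake) = 178 m × cos(50.2°) = 114 m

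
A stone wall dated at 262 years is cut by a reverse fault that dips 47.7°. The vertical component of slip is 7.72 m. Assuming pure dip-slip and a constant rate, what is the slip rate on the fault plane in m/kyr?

dip-slip = throw / sin(dip) = 7.72 m / sin(47.7°) = 10.44 m
rate = 10.44 m / 262 years = 0.0398 m/yr = 39.8 m/kyr

39.8 m/kyr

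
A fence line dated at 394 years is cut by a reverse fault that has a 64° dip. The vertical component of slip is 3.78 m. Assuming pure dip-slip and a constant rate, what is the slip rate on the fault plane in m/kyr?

dip-slip = throw / sin(dip) = 3.78 m / sin(64°) = 4.206 m
rate = 4.206 m / 394 years = 0.0107 m/yr = 10.7 m/kyr

10.7 m/kyr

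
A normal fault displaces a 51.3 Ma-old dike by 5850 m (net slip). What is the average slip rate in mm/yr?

0.114 mm/yr

rate = 5850 m / 51.3 Ma = 0.000114 m/yr = 0.114 mm/yr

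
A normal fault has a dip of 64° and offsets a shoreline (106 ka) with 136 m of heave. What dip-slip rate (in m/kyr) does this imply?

2.93 m/kyr

dip-slip = heave / cos(dip) = 136 m / cos(64°) = 310.2 m
rate = 310.2 m / 106 ka = 0.00293 m/yr = 2.93 m/kyr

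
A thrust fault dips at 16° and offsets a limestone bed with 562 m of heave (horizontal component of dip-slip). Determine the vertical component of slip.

throw = heave × tan(dip) = 562 × tan(16°) = 161 m

161 m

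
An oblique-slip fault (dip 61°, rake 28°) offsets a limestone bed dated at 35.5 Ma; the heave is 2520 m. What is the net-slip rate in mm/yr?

dip-slip = heave / cos(dip) = 2520 / cos(61°) = 5198 m
net slip = dip-slip / sin(rake) = 5198 / sin(28°) = 11070 m
rate = 11070 m / 35.5 Ma = 0.000312 m/yr = 0.312 mm/yr

0.312 mm/yr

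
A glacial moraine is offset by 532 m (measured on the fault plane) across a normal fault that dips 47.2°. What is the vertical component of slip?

390 m

throw = dip-slip × sin(dip) = 532 m × sin(47.2°) = 390 m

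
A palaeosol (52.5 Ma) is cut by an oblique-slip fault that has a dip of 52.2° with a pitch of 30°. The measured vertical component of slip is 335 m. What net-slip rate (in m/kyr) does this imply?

dip-slip = throw / sin(dip) = 335 / sin(52.2°) = 424 m
net slip = dip-slip / sin(rake) = 424 / sin(30°) = 847.9 m
rate = 847.9 m / 52.5 Ma = 0.0000162 m/yr = 0.0162 m/kyr

0.0162 m/kyr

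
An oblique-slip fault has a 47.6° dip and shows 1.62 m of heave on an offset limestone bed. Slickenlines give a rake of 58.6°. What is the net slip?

dip-slip = heave / cos(dip) = 1.62 / cos(47.6°) = 2.402 m
net slip = dip-slip / sin(rake) = 2.402 / sin(58.6°) = 2.81 m

2.81 m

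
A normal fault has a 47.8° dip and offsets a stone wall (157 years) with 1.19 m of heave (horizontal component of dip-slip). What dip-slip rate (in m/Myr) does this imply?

dip-slip = heave / cos(dip) = 1.19 m / cos(47.8°) = 1.772 m
rate = 1.772 m / 157 years = 0.0113 m/yr = 11300 m/Myr

11300 m/Myr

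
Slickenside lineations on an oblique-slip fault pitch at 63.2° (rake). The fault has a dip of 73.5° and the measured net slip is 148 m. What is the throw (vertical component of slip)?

dip-slip = net slip × sin(rake) = 148 m × sin(63.2°) = 132.1 m
throw = dip-slip × sin(dip) = 132.1 × sin(73.5°) = 127 m

127 m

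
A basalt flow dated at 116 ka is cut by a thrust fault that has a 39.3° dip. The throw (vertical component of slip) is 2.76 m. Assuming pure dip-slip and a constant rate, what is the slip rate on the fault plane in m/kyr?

0.0376 m/kyr

dip-slip = throw / sin(dip) = 2.76 m / sin(39.3°) = 4.358 m
rate = 4.358 m / 116 ka = 0.0000376 m/yr = 0.0376 m/kyr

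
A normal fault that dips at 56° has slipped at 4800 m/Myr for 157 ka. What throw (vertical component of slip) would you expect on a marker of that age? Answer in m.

625 m

dip-slip = rate × time = 4800 m/Myr × 157 ka = 753.6 m
throw = dip-slip × sin(dip) = 753.6 × sin(56°) = 625 m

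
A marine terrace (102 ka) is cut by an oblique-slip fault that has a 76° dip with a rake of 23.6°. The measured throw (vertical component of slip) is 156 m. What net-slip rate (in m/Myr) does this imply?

3940 m/Myr

dip-slip = throw / sin(dip) = 156 / sin(76°) = 160.8 m
net slip = dip-slip / sin(rake) = 160.8 / sin(23.6°) = 401.6 m
rate = 401.6 m / 102 ka = 0.00394 m/yr = 3940 m/Myr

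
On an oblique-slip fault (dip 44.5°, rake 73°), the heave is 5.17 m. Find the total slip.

7.58 m

dip-slip = heave / cos(dip) = 5.17 / cos(44.5°) = 7.249 m
net slip = dip-slip / sin(rake) = 7.249 / sin(73°) = 7.58 m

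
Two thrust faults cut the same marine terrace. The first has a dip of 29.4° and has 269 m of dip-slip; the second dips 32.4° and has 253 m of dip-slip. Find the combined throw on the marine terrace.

throw_A = 269 × sin(29.4°) = 132.1 m
throw_B = 253 × sin(32.4°) = 135.6 m
total = 132.1 + 135.6 = 268 m

268 m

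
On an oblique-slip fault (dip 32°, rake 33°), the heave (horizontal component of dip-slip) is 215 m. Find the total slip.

465 m

dip-slip = heave / cos(dip) = 215 / cos(32°) = 253.5 m
net slip = dip-slip / sin(rake) = 253.5 / sin(33°) = 465 m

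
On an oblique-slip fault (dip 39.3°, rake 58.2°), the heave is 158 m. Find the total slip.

240 m

dip-slip = heave / cos(dip) = 158 / cos(39.3°) = 204.2 m
net slip = dip-slip / sin(rake) = 204.2 / sin(58.2°) = 240 m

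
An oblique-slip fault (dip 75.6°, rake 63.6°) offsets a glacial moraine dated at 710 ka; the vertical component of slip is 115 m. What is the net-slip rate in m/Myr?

dip-slip = throw / sin(dip) = 115 / sin(75.6°) = 118.7 m
net slip = dip-slip / sin(rake) = 118.7 / sin(63.6°) = 132.6 m
rate = 132.6 m / 710 ka = 0.000187 m/yr = 187 m/Myr

187 m/Myr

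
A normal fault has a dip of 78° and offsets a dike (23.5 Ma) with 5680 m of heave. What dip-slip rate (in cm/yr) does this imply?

0.116 cm/yr

dip-slip = heave / cos(dip) = 5680 m / cos(78°) = 27320 m
rate = 27320 m / 23.5 Ma = 0.00116 m/yr = 0.116 cm/yr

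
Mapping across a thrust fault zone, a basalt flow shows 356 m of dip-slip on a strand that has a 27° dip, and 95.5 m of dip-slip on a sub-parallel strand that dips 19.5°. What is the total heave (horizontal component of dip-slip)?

heave_A = 356 × cos(27°) = 317.2 m
heave_B = 95.5 × cos(19.5°) = 90.02 m
total = 317.2 + 90.02 = 407 m

407 m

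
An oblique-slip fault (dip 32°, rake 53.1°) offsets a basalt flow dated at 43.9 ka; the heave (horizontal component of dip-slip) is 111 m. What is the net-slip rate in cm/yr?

dip-slip = heave / cos(dip) = 111 / cos(32°) = 130.9 m
net slip = dip-slip / sin(rake) = 130.9 / sin(53.1°) = 163.7 m
rate = 163.7 m / 43.9 ka = 0.00373 m/yr = 0.373 cm/yr

0.373 cm/yr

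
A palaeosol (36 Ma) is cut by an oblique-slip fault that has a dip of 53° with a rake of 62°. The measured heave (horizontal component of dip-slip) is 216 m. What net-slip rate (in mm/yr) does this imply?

0.0113 mm/yr

dip-slip = heave / cos(dip) = 216 / cos(53°) = 358.9 m
net slip = dip-slip / sin(rake) = 358.9 / sin(62°) = 406.5 m
rate = 406.5 m / 36 Ma = 0.0000113 m/yr = 0.0113 mm/yr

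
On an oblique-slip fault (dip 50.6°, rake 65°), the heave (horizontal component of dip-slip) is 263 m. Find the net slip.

457 m

dip-slip = heave / cos(dip) = 263 / cos(50.6°) = 414.3 m
net slip = dip-slip / sin(rake) = 414.3 / sin(65°) = 457 m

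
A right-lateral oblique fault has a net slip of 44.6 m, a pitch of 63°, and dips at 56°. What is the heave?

22.2 m

dip-slip = net slip × sin(rake) = 44.6 m × sin(63°) = 39.74 m
heave = dip-slip × cos(dip) = 39.74 × cos(56°) = 22.2 m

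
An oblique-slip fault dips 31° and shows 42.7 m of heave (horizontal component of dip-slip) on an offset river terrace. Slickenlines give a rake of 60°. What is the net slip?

57.5 m

dip-slip = heave / cos(dip) = 42.7 / cos(31°) = 49.82 m
net slip = dip-slip / sin(rake) = 49.82 / sin(60°) = 57.5 m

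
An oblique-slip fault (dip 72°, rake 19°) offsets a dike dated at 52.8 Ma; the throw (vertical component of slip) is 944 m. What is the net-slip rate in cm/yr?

dip-slip = throw / sin(dip) = 944 / sin(72°) = 992.6 m
net slip = dip-slip / sin(rake) = 992.6 / sin(19°) = 3049 m
rate = 3049 m / 52.8 Ma = 0.0000577 m/yr = 0.00577 cm/yr

0.00577 cm/yr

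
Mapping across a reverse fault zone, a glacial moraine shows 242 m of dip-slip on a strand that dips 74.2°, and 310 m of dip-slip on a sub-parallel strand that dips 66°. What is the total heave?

192 m

heave_A = 242 × cos(74.2°) = 65.89 m
heave_B = 310 × cos(66°) = 126.1 m
total = 65.89 + 126.1 = 192 m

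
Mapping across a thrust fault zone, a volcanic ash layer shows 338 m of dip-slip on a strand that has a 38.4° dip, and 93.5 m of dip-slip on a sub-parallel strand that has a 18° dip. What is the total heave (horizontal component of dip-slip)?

heave_A = 338 × cos(38.4°) = 264.9 m
heave_B = 93.5 × cos(18°) = 88.92 m
total = 264.9 + 88.92 = 354 m

354 m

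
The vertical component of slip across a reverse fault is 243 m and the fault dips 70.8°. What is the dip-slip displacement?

257 m

dip-slip = throw / sin(dip) = 243 / sin(70.8°) = 257 m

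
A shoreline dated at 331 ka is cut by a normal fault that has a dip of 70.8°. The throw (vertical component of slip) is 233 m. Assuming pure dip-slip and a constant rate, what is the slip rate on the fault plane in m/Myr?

745 m/Myr

dip-slip = throw / sin(dip) = 233 m / sin(70.8°) = 246.7 m
rate = 246.7 m / 331 ka = 0.000745 m/yr = 745 m/Myr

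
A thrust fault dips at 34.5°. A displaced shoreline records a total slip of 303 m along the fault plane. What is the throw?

throw = dip-slip × sin(dip) = 303 m × sin(34.5°) = 172 m

172 m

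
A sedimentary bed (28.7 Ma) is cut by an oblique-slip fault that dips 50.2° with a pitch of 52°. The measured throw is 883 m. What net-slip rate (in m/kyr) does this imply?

dip-slip = throw / sin(dip) = 883 / sin(50.2°) = 1149 m
net slip = dip-slip / sin(rake) = 1149 / sin(52°) = 1459 m
rate = 1459 m / 28.7 Ma = 0.0000508 m/yr = 0.0508 m/kyr

0.0508 m/kyr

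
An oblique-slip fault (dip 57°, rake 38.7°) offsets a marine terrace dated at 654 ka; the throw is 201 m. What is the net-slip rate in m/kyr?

dip-slip = throw / sin(dip) = 201 / sin(57°) = 239.7 m
net slip = dip-slip / sin(rake) = 239.7 / sin(38.7°) = 383.3 m
rate = 383.3 m / 654 ka = 0.000586 m/yr = 0.586 m/kyr

0.586 m/kyr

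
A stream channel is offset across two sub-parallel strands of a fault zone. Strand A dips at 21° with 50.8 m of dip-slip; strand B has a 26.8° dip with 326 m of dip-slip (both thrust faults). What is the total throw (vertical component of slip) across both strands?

throw_A = 50.8 × sin(21°) = 18.21 m
throw_B = 326 × sin(26.8°) = 147 m
total = 18.21 + 147 = 165 m

165 m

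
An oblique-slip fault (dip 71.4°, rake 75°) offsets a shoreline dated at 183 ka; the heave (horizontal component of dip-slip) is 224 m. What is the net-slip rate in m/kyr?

3.97 m/kyr

dip-slip = heave / cos(dip) = 224 / cos(71.4°) = 702.3 m
net slip = dip-slip / sin(rake) = 702.3 / sin(75°) = 727.1 m
rate = 727.1 m / 183 ka = 0.00397 m/yr = 3.97 m/kyr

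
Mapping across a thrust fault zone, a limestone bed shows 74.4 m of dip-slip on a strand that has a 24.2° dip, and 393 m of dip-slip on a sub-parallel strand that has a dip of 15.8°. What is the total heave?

heave_A = 74.4 × cos(24.2°) = 67.86 m
heave_B = 393 × cos(15.8°) = 378.2 m
total = 67.86 + 378.2 = 446 m

446 m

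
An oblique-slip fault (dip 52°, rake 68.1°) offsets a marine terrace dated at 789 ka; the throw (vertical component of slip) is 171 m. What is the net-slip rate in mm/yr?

0.296 mm/yr

dip-slip = throw / sin(dip) = 171 / sin(52°) = 217 m
net slip = dip-slip / sin(rake) = 217 / sin(68.1°) = 233.9 m
rate = 233.9 m / 789 ka = 0.000296 m/yr = 0.296 mm/yr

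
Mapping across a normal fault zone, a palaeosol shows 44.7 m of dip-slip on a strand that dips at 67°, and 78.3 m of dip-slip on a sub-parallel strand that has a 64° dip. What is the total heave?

51.8 m

heave_A = 44.7 × cos(67°) = 17.47 m
heave_B = 78.3 × cos(64°) = 34.32 m
total = 17.47 + 34.32 = 51.8 m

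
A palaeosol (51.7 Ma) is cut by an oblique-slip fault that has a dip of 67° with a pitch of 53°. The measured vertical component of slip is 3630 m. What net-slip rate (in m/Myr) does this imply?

dip-slip = throw / sin(dip) = 3630 / sin(67°) = 3943 m
net slip = dip-slip / sin(rake) = 3943 / sin(53°) = 4938 m
rate = 4938 m / 51.7 Ma = 0.0000955 m/yr = 95.5 m/Myr

95.5 m/Myr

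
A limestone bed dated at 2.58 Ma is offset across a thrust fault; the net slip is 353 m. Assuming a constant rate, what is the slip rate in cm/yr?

0.0137 cm/yr

rate = 353 m / 2.58 Ma = 0.000137 m/yr = 0.0137 cm/yr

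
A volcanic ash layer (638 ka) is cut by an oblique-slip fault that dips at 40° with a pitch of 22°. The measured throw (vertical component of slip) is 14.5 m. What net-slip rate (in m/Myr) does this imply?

dip-slip = throw / sin(dip) = 14.5 / sin(40°) = 22.56 m
net slip = dip-slip / sin(rake) = 22.56 / sin(22°) = 60.22 m
rate = 60.22 m / 638 ka = 0.0000944 m/yr = 94.4 m/Myr

94.4 m/Myr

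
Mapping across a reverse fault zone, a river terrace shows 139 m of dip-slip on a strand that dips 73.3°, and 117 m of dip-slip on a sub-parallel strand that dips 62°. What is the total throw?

236 m

throw_A = 139 × sin(73.3°) = 133.1 m
throw_B = 117 × sin(62°) = 103.3 m
total = 133.1 + 103.3 = 236 m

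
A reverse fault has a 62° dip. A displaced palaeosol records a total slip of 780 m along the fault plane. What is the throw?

689 m

throw = dip-slip × sin(dip) = 780 m × sin(62°) = 689 m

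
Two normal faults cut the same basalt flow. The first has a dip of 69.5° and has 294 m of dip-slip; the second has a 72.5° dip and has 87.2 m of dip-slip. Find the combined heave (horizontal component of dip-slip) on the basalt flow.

129 m

heave_A = 294 × cos(69.5°) = 103 m
heave_B = 87.2 × cos(72.5°) = 26.22 m
total = 103 + 26.22 = 129 m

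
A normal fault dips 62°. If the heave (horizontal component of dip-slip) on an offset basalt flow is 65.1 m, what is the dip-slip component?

dip-slip = heave / cos(dip) = 65.1 / cos(62°) = 139 m

139 m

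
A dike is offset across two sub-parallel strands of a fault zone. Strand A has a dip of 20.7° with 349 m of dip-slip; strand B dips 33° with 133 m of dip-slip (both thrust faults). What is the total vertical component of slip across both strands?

throw_A = 349 × sin(20.7°) = 123.4 m
throw_B = 133 × sin(33°) = 72.44 m
total = 123.4 + 72.44 = 196 m

196 m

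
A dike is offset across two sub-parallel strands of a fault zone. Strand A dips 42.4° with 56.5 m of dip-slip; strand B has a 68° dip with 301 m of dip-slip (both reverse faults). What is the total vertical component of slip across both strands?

317 m

throw_A = 56.5 × sin(42.4°) = 38.10 m
throw_B = 301 × sin(68°) = 279.1 m
total = 38.10 + 279.1 = 317 m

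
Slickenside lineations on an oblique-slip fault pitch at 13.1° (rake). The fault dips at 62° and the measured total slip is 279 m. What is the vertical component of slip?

dip-slip = net slip × sin(rake) = 279 m × sin(13.1°) = 63.24 m
throw = dip-slip × sin(dip) = 63.24 × sin(62°) = 55.8 m

55.8 m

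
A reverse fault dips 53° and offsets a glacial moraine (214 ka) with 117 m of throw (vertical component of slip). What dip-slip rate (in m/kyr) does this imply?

dip-slip = throw / sin(dip) = 117 m / sin(53°) = 146.5 m
rate = 146.5 m / 214 ka = 0.000685 m/yr = 0.685 m/kyr

0.685 m/kyr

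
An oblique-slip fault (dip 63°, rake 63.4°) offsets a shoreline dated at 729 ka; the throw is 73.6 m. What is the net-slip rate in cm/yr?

dip-slip = throw / sin(dip) = 73.6 / sin(63°) = 82.60 m
net slip = dip-slip / sin(rake) = 82.60 / sin(63.4°) = 92.38 m
rate = 92.38 m / 729 ka = 0.000127 m/yr = 0.0127 cm/yr

0.0127 cm/yr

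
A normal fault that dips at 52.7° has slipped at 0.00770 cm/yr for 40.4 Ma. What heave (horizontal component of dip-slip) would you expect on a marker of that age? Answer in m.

1890 m

dip-slip = rate × time = 0.00770 cm/yr × 40.4 Ma = 3111 m
heave = dip-slip × cos(dip) = 3111 × cos(52.7°) = 1890 m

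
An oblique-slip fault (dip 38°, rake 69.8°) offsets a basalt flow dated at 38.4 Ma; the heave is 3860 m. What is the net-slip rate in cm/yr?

dip-slip = heave / cos(dip) = 3860 / cos(38°) = 4898 m
net slip = dip-slip / sin(rake) = 4898 / sin(69.8°) = 5219 m
rate = 5219 m / 38.4 Ma = 0.000136 m/yr = 0.0136 cm/yr

0.0136 cm/yr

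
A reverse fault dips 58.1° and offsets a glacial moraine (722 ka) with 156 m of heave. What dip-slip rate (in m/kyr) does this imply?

0.409 m/kyr

dip-slip = heave / cos(dip) = 156 m / cos(58.1°) = 295.2 m
rate = 295.2 m / 722 ka = 0.000409 m/yr = 0.409 m/kyr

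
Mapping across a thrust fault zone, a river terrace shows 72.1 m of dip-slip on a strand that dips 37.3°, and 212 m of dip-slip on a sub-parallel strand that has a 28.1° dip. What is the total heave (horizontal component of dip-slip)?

244 m

heave_A = 72.1 × cos(37.3°) = 57.35 m
heave_B = 212 × cos(28.1°) = 187 m
total = 57.35 + 187 = 244 m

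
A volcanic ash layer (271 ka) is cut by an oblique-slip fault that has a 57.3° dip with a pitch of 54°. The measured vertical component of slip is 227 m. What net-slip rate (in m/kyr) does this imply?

dip-slip = throw / sin(dip) = 227 / sin(57.3°) = 269.8 m
net slip = dip-slip / sin(rake) = 269.8 / sin(54°) = 333.4 m
rate = 333.4 m / 271 ka = 0.00123 m/yr = 1.23 m/kyr

1.23 m/kyr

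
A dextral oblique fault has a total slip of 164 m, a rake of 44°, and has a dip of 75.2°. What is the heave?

29.1 m

dip-slip = net slip × sin(rake) = 164 m × sin(44°) = 113.9 m
heave = dip-slip × cos(dip) = 113.9 × cos(75.2°) = 29.1 m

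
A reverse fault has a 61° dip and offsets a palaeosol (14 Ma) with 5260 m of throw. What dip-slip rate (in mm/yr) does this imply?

0.430 mm/yr

dip-slip = throw / sin(dip) = 5260 m / sin(61°) = 6014 m
rate = 6014 m / 14 Ma = 0.000430 m/yr = 0.430 mm/yr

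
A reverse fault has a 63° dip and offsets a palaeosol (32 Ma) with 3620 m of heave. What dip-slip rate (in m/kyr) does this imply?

dip-slip = heave / cos(dip) = 3620 m / cos(63°) = 7974 m
rate = 7974 m / 32 Ma = 0.000249 m/yr = 0.249 m/kyr

0.249 m/kyr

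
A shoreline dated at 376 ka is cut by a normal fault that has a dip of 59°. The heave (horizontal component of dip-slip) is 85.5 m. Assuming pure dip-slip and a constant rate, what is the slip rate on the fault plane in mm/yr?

0.442 mm/yr

dip-slip = heave / cos(dip) = 85.5 m / cos(59°) = 166 m
rate = 166 m / 376 ka = 0.000442 m/yr = 0.442 mm/yr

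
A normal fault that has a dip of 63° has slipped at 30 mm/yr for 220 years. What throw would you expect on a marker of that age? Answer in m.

5.88 m

dip-slip = rate × time = 30 mm/yr × 220 years = 6.600 m
throw = dip-slip × sin(dip) = 6.600 × sin(63°) = 5.88 m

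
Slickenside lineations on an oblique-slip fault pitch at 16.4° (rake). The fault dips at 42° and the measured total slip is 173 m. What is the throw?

32.7 m

dip-slip = net slip × sin(rake) = 173 m × sin(16.4°) = 48.85 m
throw = dip-slip × sin(dip) = 48.85 × sin(42°) = 32.7 m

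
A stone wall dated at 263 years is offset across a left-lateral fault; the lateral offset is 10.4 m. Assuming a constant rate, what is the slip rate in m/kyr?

rate = 10.4 m / 263 years = 0.0395 m/yr = 39.5 m/kyr

39.5 m/kyr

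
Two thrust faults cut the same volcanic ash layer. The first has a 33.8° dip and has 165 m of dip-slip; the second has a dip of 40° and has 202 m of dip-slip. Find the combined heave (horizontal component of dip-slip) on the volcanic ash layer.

292 m

heave_A = 165 × cos(33.8°) = 137.1 m
heave_B = 202 × cos(40°) = 154.7 m
total = 137.1 + 154.7 = 292 m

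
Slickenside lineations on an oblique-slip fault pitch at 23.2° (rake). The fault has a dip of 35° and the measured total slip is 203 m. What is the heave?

65.5 m

dip-slip = net slip × sin(rake) = 203 m × sin(23.2°) = 79.97 m
heave = dip-slip × cos(dip) = 79.97 × cos(35°) = 65.5 m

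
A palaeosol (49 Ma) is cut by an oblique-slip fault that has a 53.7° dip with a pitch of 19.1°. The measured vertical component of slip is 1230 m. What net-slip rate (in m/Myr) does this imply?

95.2 m/Myr

dip-slip = throw / sin(dip) = 1230 / sin(53.7°) = 1526 m
net slip = dip-slip / sin(rake) = 1526 / sin(19.1°) = 4664 m
rate = 4664 m / 49 Ma = 0.0000952 m/yr = 95.2 m/Myr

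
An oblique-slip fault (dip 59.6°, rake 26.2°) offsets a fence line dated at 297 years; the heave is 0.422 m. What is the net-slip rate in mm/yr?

6.36 mm/yr

dip-slip = heave / cos(dip) = 0.422 / cos(59.6°) = 0.8339 m
net slip = dip-slip / sin(rake) = 0.8339 / sin(26.2°) = 1.889 m
rate = 1.889 m / 297 years = 0.00636 m/yr = 6.36 mm/yr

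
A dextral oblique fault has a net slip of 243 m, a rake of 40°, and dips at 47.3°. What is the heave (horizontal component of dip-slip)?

dip-slip = net slip × sin(rake) = 243 m × sin(40°) = 156.2 m
heave = dip-slip × cos(dip) = 156.2 × cos(47.3°) = 106 m

106 m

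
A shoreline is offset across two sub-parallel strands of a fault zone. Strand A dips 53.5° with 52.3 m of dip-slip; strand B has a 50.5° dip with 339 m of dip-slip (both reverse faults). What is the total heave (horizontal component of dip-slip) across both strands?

heave_A = 52.3 × cos(53.5°) = 31.11 m
heave_B = 339 × cos(50.5°) = 215.6 m
total = 31.11 + 215.6 = 247 m

247 m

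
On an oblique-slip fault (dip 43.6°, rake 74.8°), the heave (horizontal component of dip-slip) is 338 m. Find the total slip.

484 m

dip-slip = heave / cos(dip) = 338 / cos(43.6°) = 466.7 m
net slip = dip-slip / sin(rake) = 466.7 / sin(74.8°) = 484 m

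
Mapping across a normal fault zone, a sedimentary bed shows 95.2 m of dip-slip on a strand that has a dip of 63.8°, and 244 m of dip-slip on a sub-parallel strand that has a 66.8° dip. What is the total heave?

heave_A = 95.2 × cos(63.8°) = 42.03 m
heave_B = 244 × cos(66.8°) = 96.12 m
total = 42.03 + 96.12 = 138 m

138 m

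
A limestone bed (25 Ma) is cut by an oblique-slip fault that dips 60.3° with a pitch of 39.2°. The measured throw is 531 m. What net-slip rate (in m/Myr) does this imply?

dip-slip = throw / sin(dip) = 531 / sin(60.3°) = 611.3 m
net slip = dip-slip / sin(rake) = 611.3 / sin(39.2°) = 967.2 m
rate = 967.2 m / 25 Ma = 0.0000387 m/yr = 38.7 m/Myr

38.7 m/Myr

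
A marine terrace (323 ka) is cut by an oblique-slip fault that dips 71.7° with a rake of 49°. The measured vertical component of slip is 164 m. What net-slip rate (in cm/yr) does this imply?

0.0709 cm/yr

dip-slip = throw / sin(dip) = 164 / sin(71.7°) = 172.7 m
net slip = dip-slip / sin(rake) = 172.7 / sin(49°) = 228.9 m
rate = 228.9 m / 323 ka = 0.000709 m/yr = 0.0709 cm/yr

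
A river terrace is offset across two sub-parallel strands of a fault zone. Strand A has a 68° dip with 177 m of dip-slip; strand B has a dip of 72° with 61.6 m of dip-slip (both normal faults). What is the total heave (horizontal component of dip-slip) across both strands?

heave_A = 177 × cos(68°) = 66.31 m
heave_B = 61.6 × cos(72°) = 19.04 m
total = 66.31 + 19.04 = 85.3 m

85.3 m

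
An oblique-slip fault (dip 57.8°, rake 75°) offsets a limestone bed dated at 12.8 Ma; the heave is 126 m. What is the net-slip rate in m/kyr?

0.0191 m/kyr

dip-slip = heave / cos(dip) = 126 / cos(57.8°) = 236.5 m
net slip = dip-slip / sin(rake) = 236.5 / sin(75°) = 244.8 m
rate = 244.8 m / 12.8 Ma = 0.0000191 m/yr = 0.0191 m/kyr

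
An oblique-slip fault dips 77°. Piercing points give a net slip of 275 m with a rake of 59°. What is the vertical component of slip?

230 m

dip-slip = net slip × sin(rake) = 275 m × sin(59°) = 235.7 m
throw = dip-slip × sin(dip) = 235.7 × sin(77°) = 230 m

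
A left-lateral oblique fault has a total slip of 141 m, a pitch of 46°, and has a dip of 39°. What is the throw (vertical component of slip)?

63.8 m

dip-slip = net slip × sin(rake) = 141 m × sin(46°) = 101.4 m
throw = dip-slip × sin(dip) = 101.4 × sin(39°) = 63.8 m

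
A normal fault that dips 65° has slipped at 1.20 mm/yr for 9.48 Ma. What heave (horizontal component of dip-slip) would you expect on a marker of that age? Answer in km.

4.81 km

dip-slip = rate × time = 1.20 mm/yr × 9.48 Ma = 11380 m
heave = dip-slip × cos(dip) = 11380 × cos(65°) = 4810 m = 4.81 km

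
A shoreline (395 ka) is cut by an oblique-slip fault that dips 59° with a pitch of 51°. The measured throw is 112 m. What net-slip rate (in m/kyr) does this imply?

dip-slip = throw / sin(dip) = 112 / sin(59°) = 130.7 m
net slip = dip-slip / sin(rake) = 130.7 / sin(51°) = 168.1 m
rate = 168.1 m / 395 ka = 0.000426 m/yr = 0.426 m/kyr

0.426 m/kyr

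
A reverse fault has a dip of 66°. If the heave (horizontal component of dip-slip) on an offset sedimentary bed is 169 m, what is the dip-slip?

416 m

dip-slip = heave / cos(dip) = 169 / cos(66°) = 416 m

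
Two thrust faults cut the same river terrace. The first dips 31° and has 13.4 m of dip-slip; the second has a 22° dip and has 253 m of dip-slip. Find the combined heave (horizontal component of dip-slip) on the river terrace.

246 m

heave_A = 13.4 × cos(31°) = 11.49 m
heave_B = 253 × cos(22°) = 234.6 m
total = 11.49 + 234.6 = 246 m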